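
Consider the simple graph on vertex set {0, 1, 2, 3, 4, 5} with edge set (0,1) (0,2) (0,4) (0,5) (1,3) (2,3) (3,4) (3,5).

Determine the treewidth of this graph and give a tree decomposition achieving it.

Each bag holds 3 vertices, so the decomposition has width 2, which upper-bounds the treewidth. For the lower bound, G contains the cycle 3–4–0–1–3, so G is not a forest; only forests have treewidth ≤ 1, hence tw(G) ≥ 2. Therefore the treewidth is 2.

Treewidth 2.
Bags: B1 = {0, 3, 4}  B2 = {0, 1, 3}  B3 = {0, 2, 3}  B4 = {0, 3, 5}
Tree: B1–B2, B2–B3, B3–B4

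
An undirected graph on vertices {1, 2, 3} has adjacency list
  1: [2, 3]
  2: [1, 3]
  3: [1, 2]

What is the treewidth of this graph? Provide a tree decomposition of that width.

Treewidth 2.
One such decomposition:
Bags: B1 = {1, 2, 3}
Tree: (single bag)

A single bag containing all 3 vertices is trivially a valid decomposition of width 2. For the lower bound, the 3 vertices {1, 2, 3} are pairwise adjacent, and any tree decomposition puts a clique entirely inside one bag — forcing width ≥ 2. Combining the bounds, tw(G) = 2.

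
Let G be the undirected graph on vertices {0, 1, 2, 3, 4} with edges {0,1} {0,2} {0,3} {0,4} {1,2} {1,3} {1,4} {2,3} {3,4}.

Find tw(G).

3

A width-3 tree decomposition is:
Bags: B1 = {0, 1, 2, 3}  B2 = {0, 1, 3, 4}
Tree: B1–B2
Every bag has size at most 4, so the width is 4 − 1 = 3 and tw(G) ≤ 3. For the lower bound, the 4 vertices {0, 1, 2, 3} are pairwise adjacent, and any tree decomposition puts a clique entirely inside one bag — forcing width ≥ 3. Therefore the treewidth is 3.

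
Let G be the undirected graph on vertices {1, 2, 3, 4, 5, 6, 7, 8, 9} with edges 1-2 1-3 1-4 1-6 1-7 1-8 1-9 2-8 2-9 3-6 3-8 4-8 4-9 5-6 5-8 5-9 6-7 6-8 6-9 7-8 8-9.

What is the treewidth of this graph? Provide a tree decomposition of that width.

Treewidth 3.
One optimal decomposition is:
Bags: B1 = {1, 6, 8, 9}  B2 = {1, 3, 6, 8}  B3 = {5, 6, 8, 9}  B4 = {1, 4, 8, 9}  B5 = {1, 6, 7, 8}  B6 = {1, 2, 8, 9}
Tree: B1–B2, B1–B3, B1–B4, B2–B5, B4–B6

Every bag has size at most 4, so the width is 4 − 1 = 3 and tw(G) ≤ 3. Conversely, {1, 2, 8, 9} is a clique of size 4, and the vertices of any clique must share a bag in every tree decomposition; so some bag has ≥ 4 vertices and tw(G) ≥ 3. Hence tw(G) = 3 exactly.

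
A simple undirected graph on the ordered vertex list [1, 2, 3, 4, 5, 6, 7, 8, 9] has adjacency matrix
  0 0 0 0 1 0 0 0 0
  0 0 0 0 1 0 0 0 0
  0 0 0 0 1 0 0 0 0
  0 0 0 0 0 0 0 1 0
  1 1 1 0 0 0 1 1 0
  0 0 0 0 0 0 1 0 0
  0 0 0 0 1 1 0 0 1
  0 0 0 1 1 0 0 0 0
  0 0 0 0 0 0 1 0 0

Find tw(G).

1

A width-1 tree decomposition is:
Bags: B1 = {5, 7}  B2 = {5, 8}  B3 = {3, 5}  B4 = {7, 9}  B5 = {6, 7}  B6 = {2, 5}  B7 = {1, 5}  B8 = {4, 8}
Tree: B1–B2, B2–B3, B1–B4, B4–B5, B2–B6, B1–B7, B2–B8
Every bag has size at most 2, so the width is 2 − 1 = 1 and tw(G) ≤ 1. Any graph with an edge has treewidth ≥ 1, and G has the edge 7–5. The upper and lower bounds meet at 1, so that is the treewidth.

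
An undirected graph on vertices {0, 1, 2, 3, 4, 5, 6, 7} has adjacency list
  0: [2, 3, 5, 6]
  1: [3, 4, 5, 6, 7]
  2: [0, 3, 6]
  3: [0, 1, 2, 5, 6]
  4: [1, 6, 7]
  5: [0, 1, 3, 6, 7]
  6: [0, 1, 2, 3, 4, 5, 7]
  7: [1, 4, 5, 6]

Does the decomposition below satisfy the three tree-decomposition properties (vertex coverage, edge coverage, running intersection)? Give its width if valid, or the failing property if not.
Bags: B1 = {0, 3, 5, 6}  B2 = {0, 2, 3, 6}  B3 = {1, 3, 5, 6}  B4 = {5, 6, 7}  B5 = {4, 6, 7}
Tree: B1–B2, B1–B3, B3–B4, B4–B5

No — edge (1,7) lies in no bag.

A tree decomposition must satisfy three properties: every vertex lies in some bag; for every edge, both endpoints lie together in some bag; and for every vertex, the bags containing it form a connected subtree. Here edge (1,7) lies in no bag, so the decomposition is invalid.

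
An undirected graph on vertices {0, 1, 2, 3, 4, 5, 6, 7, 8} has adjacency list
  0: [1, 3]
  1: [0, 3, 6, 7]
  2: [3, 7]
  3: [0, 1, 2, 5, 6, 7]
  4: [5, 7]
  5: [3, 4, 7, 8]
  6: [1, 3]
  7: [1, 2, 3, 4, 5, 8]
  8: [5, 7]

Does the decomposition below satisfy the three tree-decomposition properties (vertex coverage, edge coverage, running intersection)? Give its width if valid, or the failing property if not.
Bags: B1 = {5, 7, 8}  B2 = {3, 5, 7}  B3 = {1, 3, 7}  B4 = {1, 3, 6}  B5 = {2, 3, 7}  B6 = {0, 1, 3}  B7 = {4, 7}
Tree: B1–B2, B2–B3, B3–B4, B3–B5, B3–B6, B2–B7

A tree decomposition must satisfy three properties: every vertex lies in some bag; for every edge, both endpoints lie together in some bag; and for every vertex, the bags containing it form a connected subtree. Here edge (5,4) lies in no bag, so the decomposition is invalid.

No — edge (5,4) lies in no bag.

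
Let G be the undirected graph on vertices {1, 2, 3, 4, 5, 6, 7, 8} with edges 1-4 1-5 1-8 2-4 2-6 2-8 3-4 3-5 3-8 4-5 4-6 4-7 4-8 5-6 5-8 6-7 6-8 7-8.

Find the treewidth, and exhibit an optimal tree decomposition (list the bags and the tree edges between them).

Treewidth 3.
One such decomposition:
Bags: B1 = {1, 4, 5, 8}  B2 = {4, 5, 6, 8}  B3 = {3, 4, 5, 8}  B4 = {4, 6, 7, 8}  B5 = {2, 4, 6, 8}
Tree: B1–B2, B1–B3, B2–B4, B2–B5

Each bag holds 4 vertices, so the decomposition has width 3, which upper-bounds the treewidth. Conversely, {2, 4, 6, 8} is a clique of size 4, and the vertices of any clique must share a bag in every tree decomposition; so some bag has ≥ 4 vertices and tw(G) ≥ 3. The upper and lower bounds meet at 3, so that is the treewidth.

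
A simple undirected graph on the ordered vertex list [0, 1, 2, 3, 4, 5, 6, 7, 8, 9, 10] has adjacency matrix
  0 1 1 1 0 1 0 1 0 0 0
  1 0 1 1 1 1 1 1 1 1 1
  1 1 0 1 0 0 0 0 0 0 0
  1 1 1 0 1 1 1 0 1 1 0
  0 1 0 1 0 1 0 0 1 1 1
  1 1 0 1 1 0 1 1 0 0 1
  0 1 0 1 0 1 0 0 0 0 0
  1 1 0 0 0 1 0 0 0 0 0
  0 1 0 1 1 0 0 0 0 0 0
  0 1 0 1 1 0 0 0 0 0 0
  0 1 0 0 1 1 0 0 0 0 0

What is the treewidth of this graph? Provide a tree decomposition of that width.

Every bag has size at most 4, so the width is 4 − 1 = 3 and tw(G) ≤ 3. Conversely, {1, 4, 5, 10} is a clique of size 4, and the vertices of any clique must share a bag in every tree decomposition; so some bag has ≥ 4 vertices and tw(G) ≥ 3. Therefore the treewidth is 3.

Treewidth 3.
One optimal decomposition is:
Bags: B1 = {1, 3, 4, 9}  B2 = {1, 3, 4, 5}  B3 = {0, 1, 3, 5}  B4 = {1, 3, 4, 8}  B5 = {1, 4, 5, 10}  B6 = {0, 1, 2, 3}  B7 = {1, 3, 5, 6}  B8 = {0, 1, 5, 7}
Tree: B1–B2, B2–B3, B1–B4, B2–B5, B3–B6, B2–B7, B3–B8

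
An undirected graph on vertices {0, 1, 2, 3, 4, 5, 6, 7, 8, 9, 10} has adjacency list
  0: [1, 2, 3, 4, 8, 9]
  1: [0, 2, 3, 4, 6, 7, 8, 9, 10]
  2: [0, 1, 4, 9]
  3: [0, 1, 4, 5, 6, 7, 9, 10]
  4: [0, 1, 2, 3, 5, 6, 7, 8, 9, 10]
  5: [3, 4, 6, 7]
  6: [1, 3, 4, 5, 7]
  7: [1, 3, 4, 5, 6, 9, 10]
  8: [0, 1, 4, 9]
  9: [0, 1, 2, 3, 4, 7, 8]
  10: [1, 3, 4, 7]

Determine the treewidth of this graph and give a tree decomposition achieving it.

The largest bag has 5 vertices, giving width 4; this decomposition certifies tw(G) ≤ 4. Conversely, {0, 1, 4, 8, 9} is a clique of size 5, and the vertices of any clique must share a bag in every tree decomposition; so some bag has ≥ 5 vertices and tw(G) ≥ 4. Hence tw(G) = 4 exactly.

Treewidth 4.
One such decomposition:
Bags: B1 = {1, 3, 4, 6, 7}  B2 = {3, 4, 5, 6, 7}  B3 = {1, 3, 4, 7, 10}  B4 = {1, 3, 4, 7, 9}  B5 = {0, 1, 3, 4, 9}  B6 = {0, 1, 4, 8, 9}  B7 = {0, 1, 2, 4, 9}
Tree: B1–B2, B1–B3, B3–B4, B4–B5, B5–B6, B5–B7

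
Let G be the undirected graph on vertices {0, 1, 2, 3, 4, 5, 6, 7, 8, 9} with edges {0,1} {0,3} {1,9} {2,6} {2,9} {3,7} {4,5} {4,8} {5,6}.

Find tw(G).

1

A width-1 tree decomposition is:
Bags: B1 = {4, 8}  B2 = {4, 5}  B3 = {5, 6}  B4 = {2, 6}  B5 = {2, 9}  B6 = {1, 9}  B7 = {0, 1}  B8 = {0, 3}  B9 = {3, 7}
Tree: B1–B2, B2–B3, B3–B4, B4–B5, B5–B6, B6–B7, B7–B8, B8–B9
Each bag holds 2 vertices, so the decomposition has width 1, which upper-bounds the treewidth. Since G has at least one edge (e.g. 8–4), it is not an edgeless graph, so tw(G) ≥ 1. The upper and lower bounds meet at 1, so that is the treewidth.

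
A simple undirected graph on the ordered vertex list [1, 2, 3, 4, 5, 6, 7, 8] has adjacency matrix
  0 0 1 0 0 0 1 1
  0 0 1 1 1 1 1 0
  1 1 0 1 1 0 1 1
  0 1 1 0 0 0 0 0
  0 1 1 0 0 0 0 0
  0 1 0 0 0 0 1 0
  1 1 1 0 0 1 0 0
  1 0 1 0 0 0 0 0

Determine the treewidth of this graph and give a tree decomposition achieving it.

Treewidth 2.
One such decomposition:
Bags: B1 = {2, 3, 7}  B2 = {1, 3, 7}  B3 = {2, 3, 4}  B4 = {1, 3, 8}  B5 = {2, 3, 5}  B6 = {2, 6, 7}
Tree: B1–B2, B1–B3, B2–B4, B3–B5, B1–B6

Every bag has size at most 3, so the width is 3 − 1 = 2 and tw(G) ≤ 2. On the other hand G contains the 3-clique {1, 3, 8}. A clique must lie in a single bag of any decomposition, so no decomposition can have width below 2. Hence tw(G) = 2 exactly.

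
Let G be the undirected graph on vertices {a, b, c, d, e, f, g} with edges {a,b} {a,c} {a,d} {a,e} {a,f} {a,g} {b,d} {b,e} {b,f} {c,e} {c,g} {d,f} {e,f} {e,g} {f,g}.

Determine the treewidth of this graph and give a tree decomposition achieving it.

Treewidth 3.
One such decomposition:
Bags: B1 = {a, b, e, f}  B2 = {a, e, f, g}  B3 = {a, c, e, g}  B4 = {a, b, d, f}
Tree: B1–B2, B2–B3, B1–B4

The largest bag has 4 vertices, giving width 3; this decomposition certifies tw(G) ≤ 3. Conversely, {a, c, e, g} is a clique of size 4, and the vertices of any clique must share a bag in every tree decomposition; so some bag has ≥ 4 vertices and tw(G) ≥ 3. Combining the bounds, tw(G) = 3.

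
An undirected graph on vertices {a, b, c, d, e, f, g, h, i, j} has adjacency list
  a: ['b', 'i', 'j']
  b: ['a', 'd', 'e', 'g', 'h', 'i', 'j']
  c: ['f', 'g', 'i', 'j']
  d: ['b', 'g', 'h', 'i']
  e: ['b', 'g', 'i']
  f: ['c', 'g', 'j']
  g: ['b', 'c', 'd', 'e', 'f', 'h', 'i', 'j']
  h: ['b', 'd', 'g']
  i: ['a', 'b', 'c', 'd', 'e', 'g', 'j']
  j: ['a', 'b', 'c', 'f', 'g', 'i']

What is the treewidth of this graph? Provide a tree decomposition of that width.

Treewidth 3.
Bags: B1 = {b, d, g, i}  B2 = {b, e, g, i}  B3 = {b, g, i, j}  B4 = {c, g, i, j}  B5 = {a, b, i, j}  B6 = {b, d, g, h}  B7 = {c, f, g, j}
Tree: B1–B2, B1–B3, B3–B4, B3–B5, B1–B6, B4–B7

Each bag holds 4 vertices, so the decomposition has width 3, which upper-bounds the treewidth. On the other hand G contains the 4-clique {c, f, g, j}. A clique must lie in a single bag of any decomposition, so no decomposition can have width below 3. Combining the bounds, tw(G) = 3.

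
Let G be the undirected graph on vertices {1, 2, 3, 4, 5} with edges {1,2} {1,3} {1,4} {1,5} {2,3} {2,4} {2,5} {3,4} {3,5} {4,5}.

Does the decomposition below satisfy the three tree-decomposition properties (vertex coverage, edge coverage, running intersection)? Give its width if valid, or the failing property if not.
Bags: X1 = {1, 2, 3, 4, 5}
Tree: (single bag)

Yes; width 4.

Checking the three conditions: (i) the bags cover all of {1, 2, 3, 4, 5}; (ii) for each edge, some bag contains both endpoints; (iii) the bags containing any fixed vertex form a subtree. All hold, so the decomposition is valid with width 5 − 1 = 4.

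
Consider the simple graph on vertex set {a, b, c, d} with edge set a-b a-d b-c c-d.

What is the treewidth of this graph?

A width-2 tree decomposition is:
Bags: B1 = {a, b, c}  B2 = {a, c, d}
Tree: B1–B2
The largest bag has 3 vertices, giving width 2; this decomposition certifies tw(G) ≤ 2. Since a–b–c–d–a is a cycle in G, G is not acyclic. Forests are exactly the graphs of treewidth ≤ 1, so tw(G) ≥ 2. The upper and lower bounds meet at 2, so that is the treewidth.

2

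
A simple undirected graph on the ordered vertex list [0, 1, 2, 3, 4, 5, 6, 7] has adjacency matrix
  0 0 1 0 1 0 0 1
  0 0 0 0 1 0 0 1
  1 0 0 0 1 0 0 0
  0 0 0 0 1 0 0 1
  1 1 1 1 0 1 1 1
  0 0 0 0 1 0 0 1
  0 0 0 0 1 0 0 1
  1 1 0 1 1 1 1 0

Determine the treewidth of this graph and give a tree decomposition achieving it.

Each bag holds 3 vertices, so the decomposition has width 2, which upper-bounds the treewidth. On the other hand G contains the 3-clique {0, 2, 4}. A clique must lie in a single bag of any decomposition, so no decomposition can have width below 2. Combining the bounds, tw(G) = 2.

Treewidth 2.
Bags: B1 = {0, 4, 7}  B2 = {3, 4, 7}  B3 = {4, 6, 7}  B4 = {4, 5, 7}  B5 = {1, 4, 7}  B6 = {0, 2, 4}
Tree: B1–B2, B1–B3, B2–B4, B3–B5, B1–B6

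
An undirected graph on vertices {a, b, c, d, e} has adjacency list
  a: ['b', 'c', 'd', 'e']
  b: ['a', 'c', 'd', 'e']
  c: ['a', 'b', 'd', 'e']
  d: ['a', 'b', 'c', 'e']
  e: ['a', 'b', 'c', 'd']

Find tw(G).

A width-4 tree decomposition is:
Bags: B1 = {a, b, c, d, e}
Tree: (single bag)
With just one bag of size 5, the width is 5 − 1 = 4, so tw(G) ≤ 4. For the lower bound, the 5 vertices {a, b, c, d, e} are pairwise adjacent, and any tree decomposition puts a clique entirely inside one bag — forcing width ≥ 4. The upper and lower bounds meet at 4, so that is the treewidth.

4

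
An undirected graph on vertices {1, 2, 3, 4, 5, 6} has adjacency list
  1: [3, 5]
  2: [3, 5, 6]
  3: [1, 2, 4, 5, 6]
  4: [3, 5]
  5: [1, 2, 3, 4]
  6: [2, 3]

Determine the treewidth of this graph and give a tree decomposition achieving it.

Each bag holds 3 vertices, so the decomposition has width 2, which upper-bounds the treewidth. For the lower bound, the 3 vertices {1, 3, 5} are pairwise adjacent, and any tree decomposition puts a clique entirely inside one bag — forcing width ≥ 2. Therefore the treewidth is 2.

Treewidth 2.
Bags: B1 = {2, 3, 5}  B2 = {2, 3, 6}  B3 = {3, 4, 5}  B4 = {1, 3, 5}
Tree: B1–B2, B1–B3, B3–B4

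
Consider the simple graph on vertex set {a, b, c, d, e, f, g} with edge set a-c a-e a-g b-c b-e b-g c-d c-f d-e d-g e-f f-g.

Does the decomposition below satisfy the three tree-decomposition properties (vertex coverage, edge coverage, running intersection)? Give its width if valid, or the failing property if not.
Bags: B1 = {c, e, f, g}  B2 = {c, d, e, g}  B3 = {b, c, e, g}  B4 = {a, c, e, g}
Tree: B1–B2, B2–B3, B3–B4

Every vertex of G appears in some bag (union = {a, b, c, d, e, f, g}); every edge is covered by a bag; and for each vertex v the set of bags containing v is connected in the bag tree. The decomposition is therefore valid. The largest bag has 4 vertices, so the width is 3.

Yes; width 3.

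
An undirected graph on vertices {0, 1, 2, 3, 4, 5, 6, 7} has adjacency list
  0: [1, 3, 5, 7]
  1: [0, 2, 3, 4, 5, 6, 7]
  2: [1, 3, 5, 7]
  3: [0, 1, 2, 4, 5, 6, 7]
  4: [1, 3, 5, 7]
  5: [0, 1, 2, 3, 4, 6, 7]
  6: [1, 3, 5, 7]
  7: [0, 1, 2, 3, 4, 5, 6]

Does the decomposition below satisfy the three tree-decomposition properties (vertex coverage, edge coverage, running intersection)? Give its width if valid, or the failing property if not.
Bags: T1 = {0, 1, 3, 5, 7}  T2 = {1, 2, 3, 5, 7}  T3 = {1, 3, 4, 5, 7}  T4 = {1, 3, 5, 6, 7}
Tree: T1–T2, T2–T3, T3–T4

Every vertex of G appears in some bag (union = {0, 1, 2, 3, 4, 5, 6, 7}); every edge is covered by a bag; and for each vertex v the set of bags containing v is connected in the bag tree. The decomposition is therefore valid. The largest bag has 5 vertices, so the width is 4.

Yes; width 4.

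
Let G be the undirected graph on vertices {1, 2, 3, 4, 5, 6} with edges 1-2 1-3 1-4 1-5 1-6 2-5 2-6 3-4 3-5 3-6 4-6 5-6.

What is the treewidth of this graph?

3

A width-3 tree decomposition is:
Bags: B1 = {1, 2, 5, 6}  B2 = {1, 3, 5, 6}  B3 = {1, 3, 4, 6}
Tree: B1–B2, B2–B3
Every bag has size at most 4, so the width is 4 − 1 = 3 and tw(G) ≤ 3. On the other hand G contains the 4-clique {1, 2, 5, 6}. A clique must lie in a single bag of any decomposition, so no decomposition can have width below 3. Therefore the treewidth is 3.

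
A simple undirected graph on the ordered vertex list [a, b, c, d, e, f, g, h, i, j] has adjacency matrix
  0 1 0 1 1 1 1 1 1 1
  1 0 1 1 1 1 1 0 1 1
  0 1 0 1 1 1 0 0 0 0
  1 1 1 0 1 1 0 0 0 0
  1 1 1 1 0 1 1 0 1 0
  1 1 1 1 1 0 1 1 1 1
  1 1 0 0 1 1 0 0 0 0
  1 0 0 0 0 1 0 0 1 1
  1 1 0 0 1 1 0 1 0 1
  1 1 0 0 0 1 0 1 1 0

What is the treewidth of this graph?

4

A width-4 tree decomposition is:
Bags: B1 = {a, b, e, f, i}  B2 = {a, b, e, f, g}  B3 = {a, b, d, e, f}  B4 = {b, c, d, e, f}  B5 = {a, b, f, i, j}  B6 = {a, f, h, i, j}
Tree: B1–B2, B1–B3, B3–B4, B1–B5, B5–B6
Every bag has size at most 5, so the width is 5 − 1 = 4 and tw(G) ≤ 4. On the other hand G contains the 5-clique {a, f, h, i, j}. A clique must lie in a single bag of any decomposition, so no decomposition can have width below 4. The upper and lower bounds meet at 4, so that is the treewidth.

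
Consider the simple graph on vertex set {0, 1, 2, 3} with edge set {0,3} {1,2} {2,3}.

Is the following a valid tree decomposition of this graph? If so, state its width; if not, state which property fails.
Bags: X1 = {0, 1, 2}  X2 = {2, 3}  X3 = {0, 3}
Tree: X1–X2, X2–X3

No — bags containing vertex 0 are not connected in the tree.

A tree decomposition must satisfy three properties: every vertex lies in some bag; for every edge, both endpoints lie together in some bag; and for every vertex, the bags containing it form a connected subtree. Here bags containing vertex 0 are not connected in the tree, so the decomposition is invalid.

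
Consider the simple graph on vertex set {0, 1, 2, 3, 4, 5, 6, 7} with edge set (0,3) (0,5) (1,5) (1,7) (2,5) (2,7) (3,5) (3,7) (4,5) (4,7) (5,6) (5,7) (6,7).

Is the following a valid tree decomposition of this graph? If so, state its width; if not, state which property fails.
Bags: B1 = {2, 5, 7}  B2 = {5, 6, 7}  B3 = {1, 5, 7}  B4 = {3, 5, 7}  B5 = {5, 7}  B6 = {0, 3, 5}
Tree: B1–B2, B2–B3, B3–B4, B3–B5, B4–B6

No — vertex 4 appears in no bag.

A tree decomposition must satisfy three properties: every vertex lies in some bag; for every edge, both endpoints lie together in some bag; and for every vertex, the bags containing it form a connected subtree. Here vertex 4 appears in no bag, so the decomposition is invalid.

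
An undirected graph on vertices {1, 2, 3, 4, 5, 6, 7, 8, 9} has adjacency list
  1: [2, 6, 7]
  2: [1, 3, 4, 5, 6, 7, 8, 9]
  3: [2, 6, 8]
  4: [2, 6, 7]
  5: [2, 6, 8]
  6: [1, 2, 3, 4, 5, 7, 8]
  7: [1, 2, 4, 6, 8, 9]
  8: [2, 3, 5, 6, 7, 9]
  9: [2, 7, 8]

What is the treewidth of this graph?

A width-3 tree decomposition is:
Bags: B1 = {2, 5, 6, 8}  B2 = {2, 6, 7, 8}  B3 = {2, 7, 8, 9}  B4 = {2, 3, 6, 8}  B5 = {1, 2, 6, 7}  B6 = {2, 4, 6, 7}
Tree: B1–B2, B2–B3, B2–B4, B2–B5, B2–B6
The largest bag has 4 vertices, giving width 3; this decomposition certifies tw(G) ≤ 3. On the other hand G contains the 4-clique {2, 7, 8, 9}. A clique must lie in a single bag of any decomposition, so no decomposition can have width below 3. Hence tw(G) = 3 exactly.

3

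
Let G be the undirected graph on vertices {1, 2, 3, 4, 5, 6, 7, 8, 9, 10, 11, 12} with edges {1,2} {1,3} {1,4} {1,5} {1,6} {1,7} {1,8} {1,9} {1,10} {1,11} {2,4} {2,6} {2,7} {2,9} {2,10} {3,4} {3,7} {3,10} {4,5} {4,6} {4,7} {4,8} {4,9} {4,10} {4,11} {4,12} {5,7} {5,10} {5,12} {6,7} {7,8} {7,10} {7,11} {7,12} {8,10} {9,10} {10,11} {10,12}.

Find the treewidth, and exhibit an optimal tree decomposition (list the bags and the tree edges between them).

Each bag holds 5 vertices, so the decomposition has width 4, which upper-bounds the treewidth. On the other hand G contains the 5-clique {1, 2, 4, 9, 10}. A clique must lie in a single bag of any decomposition, so no decomposition can have width below 4. The upper and lower bounds meet at 4, so that is the treewidth.

Treewidth 4.
One such decomposition:
Bags: B1 = {1, 2, 4, 9, 10}  B2 = {1, 2, 4, 7, 10}  B3 = {1, 2, 4, 6, 7}  B4 = {1, 3, 4, 7, 10}  B5 = {1, 4, 5, 7, 10}  B6 = {1, 4, 7, 10, 11}  B7 = {1, 4, 7, 8, 10}  B8 = {4, 5, 7, 10, 12}
Tree: B1–B2, B2–B3, B2–B4, B4–B5, B4–B6, B4–B7, B5–B8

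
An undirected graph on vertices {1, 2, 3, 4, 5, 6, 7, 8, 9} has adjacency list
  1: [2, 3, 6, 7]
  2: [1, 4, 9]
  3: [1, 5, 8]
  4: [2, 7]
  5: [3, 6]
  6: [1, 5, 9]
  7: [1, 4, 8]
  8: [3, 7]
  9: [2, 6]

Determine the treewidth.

3

A width-3 tree decomposition is:
Bags: B1 = {2, 4, 7, 8}  B2 = {1, 2, 7, 8}  B3 = {1, 2, 3, 8}  B4 = {1, 2, 3, 9}  B5 = {1, 3, 6, 9}  B6 = {3, 5, 6, 9}
Tree: B1–B2, B2–B3, B3–B4, B4–B5, B5–B6
The largest bag has 4 vertices, giving width 3; this decomposition certifies tw(G) ≤ 3. For the lower bound: the 4 vertex sets {4,7,8}, {2}, {1}, {3,5,6,9} are disjoint, each induces a connected subgraph, and every pair is joined by at least one edge of G. Contracting each set to a single vertex therefore yields K_{4} as a minor, and since treewidth is minor-monotone, tw(G) ≥ tw(K_{4}) = 3. Combining the bounds, tw(G) = 3.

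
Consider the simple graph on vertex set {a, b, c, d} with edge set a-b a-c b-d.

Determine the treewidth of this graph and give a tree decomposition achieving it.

Treewidth 1.
Bags: B1 = {a, b}  B2 = {b, d}  B3 = {a, c}
Tree: B1–B2, B1–B3

Each bag holds 2 vertices, so the decomposition has width 1, which upper-bounds the treewidth. Since G has at least one edge (e.g. a–b), it is not an edgeless graph, so tw(G) ≥ 1. Therefore the treewidth is 1.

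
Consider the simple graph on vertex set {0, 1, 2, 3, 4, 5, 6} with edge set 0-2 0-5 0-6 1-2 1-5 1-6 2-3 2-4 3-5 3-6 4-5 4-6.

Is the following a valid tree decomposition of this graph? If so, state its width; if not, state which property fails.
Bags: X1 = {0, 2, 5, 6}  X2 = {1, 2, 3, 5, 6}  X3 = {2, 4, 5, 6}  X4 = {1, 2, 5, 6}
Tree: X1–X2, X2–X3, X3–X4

A tree decomposition must satisfy three properties: every vertex lies in some bag; for every edge, both endpoints lie together in some bag; and for every vertex, the bags containing it form a connected subtree. Here bags containing vertex 1 are not connected in the tree, so the decomposition is invalid.

No — bags containing vertex 1 are not connected in the tree.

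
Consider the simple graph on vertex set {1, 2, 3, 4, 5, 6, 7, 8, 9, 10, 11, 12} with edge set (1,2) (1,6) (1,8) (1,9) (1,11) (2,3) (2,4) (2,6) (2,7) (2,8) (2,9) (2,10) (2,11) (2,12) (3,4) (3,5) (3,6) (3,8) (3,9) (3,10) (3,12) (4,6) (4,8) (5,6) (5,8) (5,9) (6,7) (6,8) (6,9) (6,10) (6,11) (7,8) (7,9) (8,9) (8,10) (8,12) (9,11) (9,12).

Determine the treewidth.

4

A width-4 tree decomposition is:
Bags: B1 = {2, 6, 7, 8, 9}  B2 = {2, 3, 6, 8, 9}  B3 = {2, 3, 6, 8, 10}  B4 = {1, 2, 6, 8, 9}  B5 = {2, 3, 8, 9, 12}  B6 = {2, 3, 4, 6, 8}  B7 = {1, 2, 6, 9, 11}  B8 = {3, 5, 6, 8, 9}
Tree: B1–B2, B2–B3, B2–B4, B2–B5, B3–B6, B4–B7, B2–B8
Each bag holds 5 vertices, so the decomposition has width 4, which upper-bounds the treewidth. Conversely, {2, 3, 8, 9, 12} is a clique of size 5, and the vertices of any clique must share a bag in every tree decomposition; so some bag has ≥ 5 vertices and tw(G) ≥ 4. Hence tw(G) = 4 exactly.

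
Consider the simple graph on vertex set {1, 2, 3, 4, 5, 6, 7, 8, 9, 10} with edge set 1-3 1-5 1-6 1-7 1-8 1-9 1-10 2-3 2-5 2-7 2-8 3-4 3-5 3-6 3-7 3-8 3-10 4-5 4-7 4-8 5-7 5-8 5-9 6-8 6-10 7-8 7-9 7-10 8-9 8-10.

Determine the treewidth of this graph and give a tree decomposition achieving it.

Each bag holds 5 vertices, so the decomposition has width 4, which upper-bounds the treewidth. On the other hand G contains the 5-clique {1, 5, 7, 8, 9}. A clique must lie in a single bag of any decomposition, so no decomposition can have width below 4. Combining the bounds, tw(G) = 4.

Treewidth 4.
One such decomposition:
Bags: B1 = {1, 3, 5, 7, 8}  B2 = {1, 3, 7, 8, 10}  B3 = {3, 4, 5, 7, 8}  B4 = {2, 3, 5, 7, 8}  B5 = {1, 5, 7, 8, 9}  B6 = {1, 3, 6, 8, 10}
Tree: B1–B2, B1–B3, B3–B4, B1–B5, B2–B6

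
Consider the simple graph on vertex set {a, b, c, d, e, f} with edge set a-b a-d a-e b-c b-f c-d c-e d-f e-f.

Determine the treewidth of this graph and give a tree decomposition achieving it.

Treewidth 3.
One such decomposition:
Bags: B1 = {a, c, e, f}  B2 = {a, c, d, f}  B3 = {a, b, c, f}
Tree: B1–B2, B2–B3

Every bag has size at most 4, so the width is 4 − 1 = 3 and tw(G) ≤ 3. For the lower bound: the 4 vertex sets {e,f}, {a,d}, {c}, {b} are disjoint, each induces a connected subgraph, and every pair is joined by at least one edge of G. Contracting each set to a single vertex therefore yields K_{4} as a minor, and since treewidth is minor-monotone, tw(G) ≥ tw(K_{4}) = 3. Combining the bounds, tw(G) = 3.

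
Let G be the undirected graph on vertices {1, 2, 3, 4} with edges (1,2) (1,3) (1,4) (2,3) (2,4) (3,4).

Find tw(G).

A width-3 tree decomposition is:
Bags: B1 = {1, 2, 3, 4}
Tree: (single bag)
With just one bag of size 4, the width is 4 − 1 = 3, so tw(G) ≤ 3. Conversely, {1, 2, 3, 4} is a clique of size 4, and the vertices of any clique must share a bag in every tree decomposition; so some bag has ≥ 4 vertices and tw(G) ≥ 3. The upper and lower bounds meet at 3, so that is the treewidth.

3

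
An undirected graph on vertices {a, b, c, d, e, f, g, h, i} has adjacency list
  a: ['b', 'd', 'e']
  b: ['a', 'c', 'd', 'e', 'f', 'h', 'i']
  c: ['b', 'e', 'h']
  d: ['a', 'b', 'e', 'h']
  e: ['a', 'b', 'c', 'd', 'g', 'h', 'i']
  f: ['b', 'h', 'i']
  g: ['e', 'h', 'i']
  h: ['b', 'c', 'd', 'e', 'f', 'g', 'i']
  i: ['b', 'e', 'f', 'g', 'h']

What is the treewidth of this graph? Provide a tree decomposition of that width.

The largest bag has 4 vertices, giving width 3; this decomposition certifies tw(G) ≤ 3. For the lower bound, the 4 vertices {e, g, h, i} are pairwise adjacent, and any tree decomposition puts a clique entirely inside one bag — forcing width ≥ 3. Hence tw(G) = 3 exactly.

Treewidth 3.
Bags: B1 = {b, d, e, h}  B2 = {b, c, e, h}  B3 = {b, e, h, i}  B4 = {e, g, h, i}  B5 = {b, f, h, i}  B6 = {a, b, d, e}
Tree: B1–B2, B1–B3, B3–B4, B3–B5, B1–B6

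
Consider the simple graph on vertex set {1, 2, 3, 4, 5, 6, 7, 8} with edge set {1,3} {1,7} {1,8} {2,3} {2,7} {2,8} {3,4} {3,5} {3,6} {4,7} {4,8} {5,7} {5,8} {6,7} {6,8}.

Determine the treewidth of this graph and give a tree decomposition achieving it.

Treewidth 3.
Bags: B1 = {3, 6, 7, 8}  B2 = {3, 5, 7, 8}  B3 = {3, 4, 7, 8}  B4 = {2, 3, 7, 8}  B5 = {1, 3, 7, 8}
Tree: B1–B2, B2–B3, B3–B4, B4–B5

The largest bag has 4 vertices, giving width 3; this decomposition certifies tw(G) ≤ 3. For the lower bound: the 4 vertex sets {3,6}, {5,8}, {7}, {4} are disjoint, each induces a connected subgraph, and every pair is joined by at least one edge of G. Contracting each set to a single vertex therefore yields K_{4} as a minor, and since treewidth is minor-monotone, tw(G) ≥ tw(K_{4}) = 3. Combining the bounds, tw(G) = 3.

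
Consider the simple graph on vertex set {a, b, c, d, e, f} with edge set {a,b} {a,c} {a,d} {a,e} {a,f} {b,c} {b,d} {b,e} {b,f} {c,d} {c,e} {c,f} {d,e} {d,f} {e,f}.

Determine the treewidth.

5

A width-5 tree decomposition is:
Bags: B1 = {a, b, c, d, e, f}
Tree: (single bag)
With just one bag of size 6, the width is 6 − 1 = 5, so tw(G) ≤ 5. For the lower bound, the 6 vertices {a, b, c, d, e, f} are pairwise adjacent, and any tree decomposition puts a clique entirely inside one bag — forcing width ≥ 5. Hence tw(G) = 5 exactly.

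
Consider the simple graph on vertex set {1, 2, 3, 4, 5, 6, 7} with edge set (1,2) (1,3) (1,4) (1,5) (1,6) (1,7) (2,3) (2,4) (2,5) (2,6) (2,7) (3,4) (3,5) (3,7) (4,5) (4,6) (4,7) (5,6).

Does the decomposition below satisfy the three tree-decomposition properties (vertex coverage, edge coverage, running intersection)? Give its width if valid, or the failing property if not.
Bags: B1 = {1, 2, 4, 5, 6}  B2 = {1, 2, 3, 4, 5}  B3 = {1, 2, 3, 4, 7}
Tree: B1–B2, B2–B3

Yes; width 4.

Checking the three conditions: (i) the bags cover all of {1, 2, 3, 4, 5, 6, 7}; (ii) for each edge, some bag contains both endpoints; (iii) the bags containing any fixed vertex form a subtree. All hold, so the decomposition is valid with width 5 − 1 = 4.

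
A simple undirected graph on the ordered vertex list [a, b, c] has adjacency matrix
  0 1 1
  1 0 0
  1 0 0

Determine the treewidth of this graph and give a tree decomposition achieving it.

Treewidth 1.
One such decomposition:
Bags: B1 = {a, c}  B2 = {a, b}
Tree: B1–B2

The largest bag has 2 vertices, giving width 1; this decomposition certifies tw(G) ≤ 1. Any graph with an edge has treewidth ≥ 1, and G has the edge c–a. Hence tw(G) = 1 exactly.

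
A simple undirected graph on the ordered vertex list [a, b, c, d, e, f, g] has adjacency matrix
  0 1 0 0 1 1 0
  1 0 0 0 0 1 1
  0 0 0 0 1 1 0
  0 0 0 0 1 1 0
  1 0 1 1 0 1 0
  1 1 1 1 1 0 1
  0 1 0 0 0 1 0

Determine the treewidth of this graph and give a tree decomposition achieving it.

The largest bag has 3 vertices, giving width 2; this decomposition certifies tw(G) ≤ 2. Conversely, {b, f, g} is a clique of size 3, and the vertices of any clique must share a bag in every tree decomposition; so some bag has ≥ 3 vertices and tw(G) ≥ 2. Therefore the treewidth is 2.

Treewidth 2.
One such decomposition:
Bags: B1 = {d, e, f}  B2 = {c, e, f}  B3 = {a, e, f}  B4 = {a, b, f}  B5 = {b, f, g}
Tree: B1–B2, B2–B3, B3–B4, B4–B5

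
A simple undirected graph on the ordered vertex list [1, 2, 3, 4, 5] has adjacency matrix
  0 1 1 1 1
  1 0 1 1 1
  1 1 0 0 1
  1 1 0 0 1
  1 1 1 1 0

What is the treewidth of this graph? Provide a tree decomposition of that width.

Treewidth 3.
Bags: B1 = {1, 2, 4, 5}  B2 = {1, 2, 3, 5}
Tree: B1–B2

Each bag holds 4 vertices, so the decomposition has width 3, which upper-bounds the treewidth. For the lower bound, the 4 vertices {1, 2, 3, 5} are pairwise adjacent, and any tree decomposition puts a clique entirely inside one bag — forcing width ≥ 3. The upper and lower bounds meet at 3, so that is the treewidth.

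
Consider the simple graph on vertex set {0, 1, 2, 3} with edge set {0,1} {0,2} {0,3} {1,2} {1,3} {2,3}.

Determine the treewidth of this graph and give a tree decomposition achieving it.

Treewidth 3.
Bags: B1 = {0, 1, 2, 3}
Tree: (single bag)

A single bag containing all 4 vertices is trivially a valid decomposition of width 3. Conversely, {0, 1, 2, 3} is a clique of size 4, and the vertices of any clique must share a bag in every tree decomposition; so some bag has ≥ 4 vertices and tw(G) ≥ 3. The upper and lower bounds meet at 3, so that is the treewidth.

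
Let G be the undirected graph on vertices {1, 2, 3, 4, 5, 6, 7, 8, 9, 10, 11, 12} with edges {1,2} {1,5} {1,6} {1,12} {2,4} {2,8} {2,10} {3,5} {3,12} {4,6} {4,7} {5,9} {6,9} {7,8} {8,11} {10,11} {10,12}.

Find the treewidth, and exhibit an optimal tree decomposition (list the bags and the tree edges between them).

Each bag holds 4 vertices, so the decomposition has width 3, which upper-bounds the treewidth. For the lower bound: the 4 vertex sets {7,8,11}, {10}, {2}, {1,4,6,12} are disjoint, each induces a connected subgraph, and every pair is joined by at least one edge of G. Contracting each set to a single vertex therefore yields K_{4} as a minor, and since treewidth is minor-monotone, tw(G) ≥ tw(K_{4}) = 3. Hence tw(G) = 3 exactly.

Treewidth 3.
Bags: B1 = {7, 8, 10, 11}  B2 = {2, 7, 8, 10}  B3 = {2, 4, 7, 10}  B4 = {2, 4, 10, 12}  B5 = {1, 2, 4, 12}  B6 = {1, 4, 6, 12}  B7 = {1, 3, 6, 12}  B8 = {1, 3, 5, 6}  B9 = {3, 5, 6, 9}
Tree: B1–B2, B2–B3, B3–B4, B4–B5, B5–B6, B6–B7, B7–B8, B8–B9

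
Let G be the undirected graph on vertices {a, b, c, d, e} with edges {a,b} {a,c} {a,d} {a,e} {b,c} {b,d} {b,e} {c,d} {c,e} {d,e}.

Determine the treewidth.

4

A width-4 tree decomposition is:
Bags: B1 = {a, b, c, d, e}
Tree: (single bag)
With just one bag of size 5, the width is 5 − 1 = 4, so tw(G) ≤ 4. Conversely, {a, b, c, d, e} is a clique of size 5, and the vertices of any clique must share a bag in every tree decomposition; so some bag has ≥ 5 vertices and tw(G) ≥ 4. Combining the bounds, tw(G) = 4.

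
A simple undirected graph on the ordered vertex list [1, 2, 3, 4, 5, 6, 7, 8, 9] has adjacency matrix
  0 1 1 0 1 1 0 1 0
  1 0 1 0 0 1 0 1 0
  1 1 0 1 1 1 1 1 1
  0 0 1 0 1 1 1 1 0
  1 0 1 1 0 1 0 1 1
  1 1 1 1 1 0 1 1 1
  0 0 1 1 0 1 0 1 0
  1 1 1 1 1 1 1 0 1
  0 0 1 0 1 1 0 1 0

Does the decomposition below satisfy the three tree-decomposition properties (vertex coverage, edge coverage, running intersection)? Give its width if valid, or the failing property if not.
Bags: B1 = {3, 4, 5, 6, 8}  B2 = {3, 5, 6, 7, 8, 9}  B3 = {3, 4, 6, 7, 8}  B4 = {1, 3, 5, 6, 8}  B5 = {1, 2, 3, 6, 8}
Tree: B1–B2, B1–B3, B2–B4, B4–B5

A tree decomposition must satisfy three properties: every vertex lies in some bag; for every edge, both endpoints lie together in some bag; and for every vertex, the bags containing it form a connected subtree. Here bags containing vertex 7 are not connected in the tree, so the decomposition is invalid.

No — bags containing vertex 7 are not connected in the tree.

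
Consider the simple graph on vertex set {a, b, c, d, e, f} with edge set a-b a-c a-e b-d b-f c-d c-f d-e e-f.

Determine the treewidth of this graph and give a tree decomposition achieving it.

Treewidth 3.
One optimal decomposition is:
Bags: B1 = {a, c, d, f}  B2 = {a, d, e, f}  B3 = {a, b, d, f}
Tree: B1–B2, B2–B3

The largest bag has 4 vertices, giving width 3; this decomposition certifies tw(G) ≤ 3. For the lower bound: the 4 vertex sets {a,c}, {e,f}, {d}, {b} are disjoint, each induces a connected subgraph, and every pair is joined by at least one edge of G. Contracting each set to a single vertex therefore yields K_{4} as a minor, and since treewidth is minor-monotone, tw(G) ≥ tw(K_{4}) = 3. Hence tw(G) = 3 exactly.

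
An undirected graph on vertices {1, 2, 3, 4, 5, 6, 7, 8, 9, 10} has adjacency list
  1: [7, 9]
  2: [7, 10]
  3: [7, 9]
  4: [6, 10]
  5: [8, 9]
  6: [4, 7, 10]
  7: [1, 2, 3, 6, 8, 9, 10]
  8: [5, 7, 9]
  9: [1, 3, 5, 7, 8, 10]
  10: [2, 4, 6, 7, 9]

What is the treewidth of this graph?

A width-2 tree decomposition is:
Bags: B1 = {6, 7, 10}  B2 = {7, 9, 10}  B3 = {1, 7, 9}  B4 = {7, 8, 9}  B5 = {2, 7, 10}  B6 = {3, 7, 9}  B7 = {4, 6, 10}  B8 = {5, 8, 9}
Tree: B1–B2, B2–B3, B2–B4, B1–B5, B2–B6, B1–B7, B4–B8
Every bag has size at most 3, so the width is 3 − 1 = 2 and tw(G) ≤ 2. Conversely, {4, 6, 10} is a clique of size 3, and the vertices of any clique must share a bag in every tree decomposition; so some bag has ≥ 3 vertices and tw(G) ≥ 2. Hence tw(G) = 2 exactly.

2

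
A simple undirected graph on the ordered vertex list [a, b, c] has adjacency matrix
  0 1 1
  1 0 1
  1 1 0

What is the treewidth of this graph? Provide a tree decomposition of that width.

Treewidth 2.
One optimal decomposition is:
Bags: B1 = {a, b, c}
Tree: (single bag)

With just one bag of size 3, the width is 3 − 1 = 2, so tw(G) ≤ 2. On the other hand G contains the 3-clique {a, b, c}. A clique must lie in a single bag of any decomposition, so no decomposition can have width below 2. The upper and lower bounds meet at 2, so that is the treewidth.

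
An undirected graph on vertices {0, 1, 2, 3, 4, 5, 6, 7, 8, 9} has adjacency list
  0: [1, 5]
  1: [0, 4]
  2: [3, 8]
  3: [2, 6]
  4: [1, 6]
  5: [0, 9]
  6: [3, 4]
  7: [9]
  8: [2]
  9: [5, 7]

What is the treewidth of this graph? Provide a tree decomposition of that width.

Treewidth 1.
One optimal decomposition is:
Bags: B1 = {2, 8}  B2 = {2, 3}  B3 = {3, 6}  B4 = {4, 6}  B5 = {1, 4}  B6 = {0, 1}  B7 = {0, 5}  B8 = {5, 9}  B9 = {7, 9}
Tree: B1–B2, B2–B3, B3–B4, B4–B5, B5–B6, B6–B7, B7–B8, B8–B9

The largest bag has 2 vertices, giving width 1; this decomposition certifies tw(G) ≤ 1. G has an edge, so its treewidth is at least 1. Hence tw(G) = 1 exactly.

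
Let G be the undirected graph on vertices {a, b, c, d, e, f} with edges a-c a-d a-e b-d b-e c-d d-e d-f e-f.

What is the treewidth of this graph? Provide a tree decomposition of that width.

Treewidth 2.
One such decomposition:
Bags: B1 = {d, e, f}  B2 = {a, d, e}  B3 = {a, c, d}  B4 = {b, d, e}
Tree: B1–B2, B2–B3, B1–B4

Each bag holds 3 vertices, so the decomposition has width 2, which upper-bounds the treewidth. For the lower bound, the 3 vertices {d, e, f} are pairwise adjacent, and any tree decomposition puts a clique entirely inside one bag — forcing width ≥ 2. Combining the bounds, tw(G) = 2.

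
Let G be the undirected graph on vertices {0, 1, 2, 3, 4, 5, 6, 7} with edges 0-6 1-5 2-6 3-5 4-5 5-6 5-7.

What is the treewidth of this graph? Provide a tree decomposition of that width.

Treewidth 1.
One such decomposition:
Bags: B1 = {5, 6}  B2 = {3, 5}  B3 = {2, 6}  B4 = {4, 5}  B5 = {5, 7}  B6 = {1, 5}  B7 = {0, 6}
Tree: B1–B2, B1–B3, B2–B4, B2–B5, B1–B6, B3–B7

Every bag has size at most 2, so the width is 2 − 1 = 1 and tw(G) ≤ 1. Since G has at least one edge (e.g. 5–6), it is not an edgeless graph, so tw(G) ≥ 1. Hence tw(G) = 1 exactly.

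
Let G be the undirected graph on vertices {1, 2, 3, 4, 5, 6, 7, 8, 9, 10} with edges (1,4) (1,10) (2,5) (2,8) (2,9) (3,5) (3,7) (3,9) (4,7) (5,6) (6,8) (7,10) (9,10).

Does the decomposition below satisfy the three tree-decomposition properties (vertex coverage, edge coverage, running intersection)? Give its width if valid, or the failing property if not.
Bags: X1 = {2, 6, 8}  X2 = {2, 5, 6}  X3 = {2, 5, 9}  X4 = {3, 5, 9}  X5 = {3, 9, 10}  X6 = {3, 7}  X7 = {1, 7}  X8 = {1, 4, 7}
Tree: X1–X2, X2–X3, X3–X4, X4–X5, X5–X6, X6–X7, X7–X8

A tree decomposition must satisfy three properties: every vertex lies in some bag; for every edge, both endpoints lie together in some bag; and for every vertex, the bags containing it form a connected subtree. Here edge (10,7) lies in no bag, so the decomposition is invalid.

No — edge (10,7) lies in no bag.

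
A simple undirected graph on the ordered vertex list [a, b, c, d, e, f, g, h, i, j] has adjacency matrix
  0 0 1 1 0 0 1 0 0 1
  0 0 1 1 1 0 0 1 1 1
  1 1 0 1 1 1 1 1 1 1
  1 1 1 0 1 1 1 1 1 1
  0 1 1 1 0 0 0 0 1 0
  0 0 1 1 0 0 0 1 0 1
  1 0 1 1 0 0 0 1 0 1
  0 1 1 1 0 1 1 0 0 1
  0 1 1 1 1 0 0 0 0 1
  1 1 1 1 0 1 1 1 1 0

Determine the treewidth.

4

A width-4 tree decomposition is:
Bags: B1 = {c, d, g, h, j}  B2 = {b, c, d, h, j}  B3 = {a, c, d, g, j}  B4 = {b, c, d, i, j}  B5 = {c, d, f, h, j}  B6 = {b, c, d, e, i}
Tree: B1–B2, B1–B3, B2–B4, B1–B5, B4–B6
Every bag has size at most 5, so the width is 5 − 1 = 4 and tw(G) ≤ 4. On the other hand G contains the 5-clique {c, d, g, h, j}. A clique must lie in a single bag of any decomposition, so no decomposition can have width below 4. Therefore the treewidth is 4.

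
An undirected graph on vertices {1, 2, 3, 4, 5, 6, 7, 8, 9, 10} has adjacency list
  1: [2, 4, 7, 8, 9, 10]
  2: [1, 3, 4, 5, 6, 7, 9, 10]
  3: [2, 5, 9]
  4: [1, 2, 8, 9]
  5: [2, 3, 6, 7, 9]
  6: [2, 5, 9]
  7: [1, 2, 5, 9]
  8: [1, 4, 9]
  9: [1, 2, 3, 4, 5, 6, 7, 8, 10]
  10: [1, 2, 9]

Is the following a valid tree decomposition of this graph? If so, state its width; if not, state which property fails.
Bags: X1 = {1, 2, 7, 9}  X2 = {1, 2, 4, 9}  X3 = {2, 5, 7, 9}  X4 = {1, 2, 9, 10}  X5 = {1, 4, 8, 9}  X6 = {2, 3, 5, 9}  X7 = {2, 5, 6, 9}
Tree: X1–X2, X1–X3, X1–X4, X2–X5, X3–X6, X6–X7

Every vertex of G appears in some bag (union = {1, 2, 3, 4, 5, 6, 7, 8, 9, 10}); every edge is covered by a bag; and for each vertex v the set of bags containing v is connected in the bag tree. The decomposition is therefore valid. The largest bag has 4 vertices, so the width is 3.

Yes; width 3.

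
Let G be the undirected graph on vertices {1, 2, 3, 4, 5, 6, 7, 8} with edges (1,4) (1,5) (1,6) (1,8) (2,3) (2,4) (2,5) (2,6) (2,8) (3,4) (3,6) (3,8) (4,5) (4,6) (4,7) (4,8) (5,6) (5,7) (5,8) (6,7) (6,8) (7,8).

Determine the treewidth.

4

A width-4 tree decomposition is:
Bags: B1 = {2, 4, 5, 6, 8}  B2 = {4, 5, 6, 7, 8}  B3 = {2, 3, 4, 6, 8}  B4 = {1, 4, 5, 6, 8}
Tree: B1–B2, B1–B3, B2–B4
Each bag holds 5 vertices, so the decomposition has width 4, which upper-bounds the treewidth. Conversely, {2, 3, 4, 6, 8} is a clique of size 5, and the vertices of any clique must share a bag in every tree decomposition; so some bag has ≥ 5 vertices and tw(G) ≥ 4. Hence tw(G) = 4 exactly.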